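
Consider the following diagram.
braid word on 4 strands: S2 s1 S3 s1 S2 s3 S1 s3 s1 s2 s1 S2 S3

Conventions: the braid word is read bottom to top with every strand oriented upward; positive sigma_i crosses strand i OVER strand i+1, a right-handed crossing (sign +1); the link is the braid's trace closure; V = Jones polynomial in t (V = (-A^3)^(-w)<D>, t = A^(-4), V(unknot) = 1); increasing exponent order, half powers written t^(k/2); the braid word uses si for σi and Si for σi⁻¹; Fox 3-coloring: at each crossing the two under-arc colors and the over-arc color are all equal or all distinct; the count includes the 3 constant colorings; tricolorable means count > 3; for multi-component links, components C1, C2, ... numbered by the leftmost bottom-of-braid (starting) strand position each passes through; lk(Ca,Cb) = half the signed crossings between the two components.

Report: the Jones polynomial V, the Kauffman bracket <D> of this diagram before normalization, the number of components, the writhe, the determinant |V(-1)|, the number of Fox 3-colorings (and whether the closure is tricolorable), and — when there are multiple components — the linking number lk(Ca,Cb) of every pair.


Jones polynomial: V(t) = -t^-1 + 2 - t + 2t^2 - t^3 + t^4 - t^5
<D> = A^-17 - A^-13 + A^-9 - 2A^-5 + A^-1 - 2A^3 + A^7; writhe +1
components 1, writhe +1 (13 crossings)
3-colorings: 9 of 3^13, det 9 — tricolorable
note: the span of V is 6, forcing >= 6 crossings in any diagram


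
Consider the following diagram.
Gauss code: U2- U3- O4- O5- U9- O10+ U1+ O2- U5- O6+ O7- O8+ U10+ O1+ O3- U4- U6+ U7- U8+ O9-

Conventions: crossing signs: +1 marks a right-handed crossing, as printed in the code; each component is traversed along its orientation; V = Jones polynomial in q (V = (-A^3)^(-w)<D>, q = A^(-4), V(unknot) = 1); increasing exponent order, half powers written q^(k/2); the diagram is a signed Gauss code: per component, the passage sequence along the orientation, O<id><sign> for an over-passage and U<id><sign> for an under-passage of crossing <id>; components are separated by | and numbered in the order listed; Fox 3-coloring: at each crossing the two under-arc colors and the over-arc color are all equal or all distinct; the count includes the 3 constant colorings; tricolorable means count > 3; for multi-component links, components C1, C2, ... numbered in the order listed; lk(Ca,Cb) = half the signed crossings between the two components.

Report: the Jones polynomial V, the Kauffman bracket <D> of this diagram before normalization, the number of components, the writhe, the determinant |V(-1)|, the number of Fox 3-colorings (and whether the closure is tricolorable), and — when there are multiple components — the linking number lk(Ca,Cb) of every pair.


V(q) = -q^-5 + q^-4 - q^-3 + 2q^-2 - q^-1 + 2 - q
bracket: -A^-10 + 2A^-6 - A^-2 + 2A^2 - A^6 + A^10 - A^14, w = -2
1 component, writhe -2, over 10 crossings
det 9, colorings 9 of 3^10 — tricolorable
observation: det 9 = |V(-1)|; divisible by 3, so tricolorable


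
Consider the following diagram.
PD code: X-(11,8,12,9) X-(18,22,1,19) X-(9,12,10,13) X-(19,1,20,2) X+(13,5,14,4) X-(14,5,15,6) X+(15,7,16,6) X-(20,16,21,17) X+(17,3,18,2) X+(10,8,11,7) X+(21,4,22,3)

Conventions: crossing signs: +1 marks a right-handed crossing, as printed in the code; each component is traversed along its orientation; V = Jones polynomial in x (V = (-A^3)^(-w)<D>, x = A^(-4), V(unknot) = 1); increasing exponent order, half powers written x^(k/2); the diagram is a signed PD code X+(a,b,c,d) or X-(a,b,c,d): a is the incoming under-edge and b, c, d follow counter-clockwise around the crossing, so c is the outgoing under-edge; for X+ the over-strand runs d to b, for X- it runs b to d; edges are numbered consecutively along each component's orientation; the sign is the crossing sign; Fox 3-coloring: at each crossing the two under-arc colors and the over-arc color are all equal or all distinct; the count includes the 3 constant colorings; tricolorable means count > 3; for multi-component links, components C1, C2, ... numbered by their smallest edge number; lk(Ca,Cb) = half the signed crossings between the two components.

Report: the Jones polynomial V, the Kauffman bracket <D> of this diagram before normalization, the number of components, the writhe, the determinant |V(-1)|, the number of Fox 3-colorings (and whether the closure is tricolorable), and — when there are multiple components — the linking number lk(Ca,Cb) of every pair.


V(x) = -x^(-5/2) - x^(-1/2)
bracket: A^-1 + A^7, w = -1
2 components, writhe -1, over 11 crossings
lk(C1,C2) = -1
det 2, colorings 3 of 3^11 — not tricolorable
observation: summing lk over 1 pair gives -1


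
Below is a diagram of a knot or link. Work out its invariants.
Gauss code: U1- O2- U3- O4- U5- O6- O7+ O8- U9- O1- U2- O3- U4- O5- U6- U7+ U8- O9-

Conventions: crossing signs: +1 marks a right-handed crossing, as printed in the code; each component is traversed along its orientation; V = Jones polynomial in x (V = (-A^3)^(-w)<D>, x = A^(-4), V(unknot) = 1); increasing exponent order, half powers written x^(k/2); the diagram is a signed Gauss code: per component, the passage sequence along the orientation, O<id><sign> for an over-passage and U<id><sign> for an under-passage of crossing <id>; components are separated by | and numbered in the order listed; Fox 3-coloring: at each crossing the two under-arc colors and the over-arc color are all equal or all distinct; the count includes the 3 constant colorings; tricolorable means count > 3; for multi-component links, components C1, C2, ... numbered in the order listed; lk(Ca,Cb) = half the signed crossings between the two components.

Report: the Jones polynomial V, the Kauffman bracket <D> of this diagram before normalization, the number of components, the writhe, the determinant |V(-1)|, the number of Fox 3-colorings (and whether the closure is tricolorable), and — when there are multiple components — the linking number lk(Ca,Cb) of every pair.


Jones polynomial: V(x) = -x^-10 + x^-9 - x^-8 + x^-7 - x^-6 + x^-5 + x^-3
<D> = -A^-9 - A^-1 + A^3 - A^7 + A^11 - A^15 + A^19; writhe -7
components 1, writhe -7 (9 crossings)
3-colorings: 3 of 3^9, det 7 — not tricolorable
note: w = -7 (over 9 crossings) is diagram-only; (-A^3)^(7) removes it from V


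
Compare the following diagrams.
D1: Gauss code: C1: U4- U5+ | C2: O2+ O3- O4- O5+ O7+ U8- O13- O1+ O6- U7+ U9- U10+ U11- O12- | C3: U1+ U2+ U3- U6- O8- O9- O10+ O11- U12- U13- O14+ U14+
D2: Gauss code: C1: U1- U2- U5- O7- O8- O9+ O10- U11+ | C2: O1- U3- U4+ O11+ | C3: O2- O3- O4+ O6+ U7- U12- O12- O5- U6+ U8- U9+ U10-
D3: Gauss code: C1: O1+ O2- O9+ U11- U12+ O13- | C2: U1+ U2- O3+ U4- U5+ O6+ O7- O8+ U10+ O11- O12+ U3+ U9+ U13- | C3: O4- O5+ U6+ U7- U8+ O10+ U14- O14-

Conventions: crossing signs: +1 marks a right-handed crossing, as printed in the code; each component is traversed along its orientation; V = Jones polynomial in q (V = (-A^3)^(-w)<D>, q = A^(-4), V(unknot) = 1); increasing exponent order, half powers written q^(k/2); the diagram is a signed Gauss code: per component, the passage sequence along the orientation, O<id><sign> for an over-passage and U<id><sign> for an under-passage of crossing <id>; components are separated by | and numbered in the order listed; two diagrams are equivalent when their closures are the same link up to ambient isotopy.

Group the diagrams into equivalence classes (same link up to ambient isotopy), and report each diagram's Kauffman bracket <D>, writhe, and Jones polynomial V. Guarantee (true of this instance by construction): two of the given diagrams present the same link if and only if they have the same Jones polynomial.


classes: {D1, D2} | {D3}
V(D1) = q^-5 + q^-4 + q^-3 + 1  [14 crossings, <D> = A^-6 + A^6 + A^10 + A^14, w = -2]
D2 (bracket A^-12 + 1 + A^4 + A^8; 12 crossings at w = -4): V = q^-5 + q^-4 + q^-3 + 1
V(D3) = 1 + q + q^2 + q^3  [14 crossings, <D> = A^-6 + A^-2 + A^2 + A^6, w = +2]
note: V(q) takes 2 values over 3 diagrams, fixing the grouping


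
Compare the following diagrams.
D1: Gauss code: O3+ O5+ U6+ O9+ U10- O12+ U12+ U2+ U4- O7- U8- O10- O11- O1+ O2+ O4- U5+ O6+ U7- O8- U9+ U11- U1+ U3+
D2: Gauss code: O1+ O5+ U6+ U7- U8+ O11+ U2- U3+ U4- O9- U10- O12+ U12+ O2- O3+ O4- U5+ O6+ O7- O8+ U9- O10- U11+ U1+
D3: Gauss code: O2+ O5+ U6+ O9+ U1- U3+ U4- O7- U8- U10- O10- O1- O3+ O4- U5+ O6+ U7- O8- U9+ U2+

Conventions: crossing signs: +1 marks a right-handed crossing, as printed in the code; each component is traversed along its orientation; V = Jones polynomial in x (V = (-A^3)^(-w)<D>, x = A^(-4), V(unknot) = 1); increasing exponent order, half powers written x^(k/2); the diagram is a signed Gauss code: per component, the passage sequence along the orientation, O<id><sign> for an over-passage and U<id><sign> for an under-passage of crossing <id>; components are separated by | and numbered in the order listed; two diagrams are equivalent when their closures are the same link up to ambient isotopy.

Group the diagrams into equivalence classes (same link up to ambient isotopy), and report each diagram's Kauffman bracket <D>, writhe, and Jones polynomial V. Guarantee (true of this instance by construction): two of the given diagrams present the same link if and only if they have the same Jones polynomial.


classes: {D1, D2, D3}
V(D1) = -x^-3 + 2x^-2 - 2x^-1 + 3 - 2x + 2x^2 - x^3  [12 crossings, <D> = -A^-6 + 2A^-2 - 2A^2 + 3A^6 - 2A^10 + 2A^14 - A^18, w = +2]
V(D2) = -x^-3 + 2x^-2 - 2x^-1 + 3 - 2x + 2x^2 - x^3  (w +2, c 12, <D> = -A^-6 + 2A^-2 - 2A^2 + 3A^6 - 2A^10 + 2A^14 - A^18)
V(D3) = -x^-3 + 2x^-2 - 2x^-1 + 3 - 2x + 2x^2 - x^3  (w 0, c 10, <D> = -A^-12 + 2A^-8 - 2A^-4 + 3 - 2A^4 + 2A^8 - A^12)
insight: all 3 diagrams share one V(x), hence one class


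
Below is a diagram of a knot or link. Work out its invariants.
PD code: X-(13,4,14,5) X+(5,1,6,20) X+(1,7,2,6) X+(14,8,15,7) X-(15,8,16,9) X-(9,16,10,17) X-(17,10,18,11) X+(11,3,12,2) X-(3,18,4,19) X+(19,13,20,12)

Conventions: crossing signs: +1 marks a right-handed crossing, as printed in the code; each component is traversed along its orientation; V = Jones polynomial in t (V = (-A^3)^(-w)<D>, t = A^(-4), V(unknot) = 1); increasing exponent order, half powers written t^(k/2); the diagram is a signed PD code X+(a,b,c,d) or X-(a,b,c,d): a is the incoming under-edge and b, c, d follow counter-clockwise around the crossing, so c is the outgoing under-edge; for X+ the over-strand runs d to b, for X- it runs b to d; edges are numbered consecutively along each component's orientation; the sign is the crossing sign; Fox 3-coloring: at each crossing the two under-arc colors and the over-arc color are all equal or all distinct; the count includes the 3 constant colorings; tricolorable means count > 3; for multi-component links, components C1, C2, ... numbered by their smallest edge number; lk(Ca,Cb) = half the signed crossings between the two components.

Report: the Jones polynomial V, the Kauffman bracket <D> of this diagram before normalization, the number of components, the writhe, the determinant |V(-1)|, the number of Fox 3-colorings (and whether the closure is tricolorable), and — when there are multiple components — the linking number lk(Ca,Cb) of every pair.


V = t^-4 - 3t^-3 + 5t^-2 - 6t^-1 + 7 - 6t + 5t^2 - 3t^3 + t^4
<D> = A^-16 - 3A^-12 + 5A^-8 - 6A^-4 + 7 - 6A^4 + 5A^8 - 3A^12 + A^16 (w = 0)
1 component over 10 crossings, w = 0
3 Fox colorings among 3^10, |V(-1)| = 37: not tricolorable
why: w = 0 shifts under R1 moves; the (-A^3)^(0) factor cancels that in V


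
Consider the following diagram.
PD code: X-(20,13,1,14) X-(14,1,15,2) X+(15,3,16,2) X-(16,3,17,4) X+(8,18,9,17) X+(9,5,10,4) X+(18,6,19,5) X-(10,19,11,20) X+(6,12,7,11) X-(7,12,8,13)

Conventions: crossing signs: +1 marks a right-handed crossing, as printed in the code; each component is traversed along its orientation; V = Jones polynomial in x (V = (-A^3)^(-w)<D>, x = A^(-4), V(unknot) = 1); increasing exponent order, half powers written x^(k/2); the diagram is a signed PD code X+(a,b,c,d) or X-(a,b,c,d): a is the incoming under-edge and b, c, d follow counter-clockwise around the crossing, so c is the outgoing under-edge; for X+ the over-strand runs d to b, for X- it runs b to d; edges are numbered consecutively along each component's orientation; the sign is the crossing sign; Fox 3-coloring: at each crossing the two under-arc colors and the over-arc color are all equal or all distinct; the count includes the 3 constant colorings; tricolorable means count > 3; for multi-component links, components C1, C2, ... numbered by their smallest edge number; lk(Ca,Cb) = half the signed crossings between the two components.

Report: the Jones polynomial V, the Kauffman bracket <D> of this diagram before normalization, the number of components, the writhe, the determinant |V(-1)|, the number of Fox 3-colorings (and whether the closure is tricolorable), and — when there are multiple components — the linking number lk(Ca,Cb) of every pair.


V = 1
<D> = 1 (w = 0)
1 component over 10 crossings, w = 0
3 Fox colorings among 3^10, |V(-1)| = 1: not tricolorable
why: |V(-1)| = 1: so not tricolorable, since 3 does not divide 1


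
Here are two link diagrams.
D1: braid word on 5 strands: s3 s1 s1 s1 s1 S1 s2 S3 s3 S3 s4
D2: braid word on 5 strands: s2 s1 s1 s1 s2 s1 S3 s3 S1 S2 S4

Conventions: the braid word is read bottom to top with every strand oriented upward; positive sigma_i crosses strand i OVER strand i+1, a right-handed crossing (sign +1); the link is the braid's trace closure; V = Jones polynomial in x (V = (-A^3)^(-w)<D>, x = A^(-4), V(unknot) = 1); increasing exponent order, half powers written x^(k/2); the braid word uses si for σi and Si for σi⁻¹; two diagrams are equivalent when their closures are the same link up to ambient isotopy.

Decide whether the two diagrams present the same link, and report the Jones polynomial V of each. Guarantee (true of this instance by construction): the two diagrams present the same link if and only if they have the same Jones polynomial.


equivalent: yes
V(D1) = -x^(1/2) - x^(3/2) - x^(5/2) + x^(9/2)  (w +5, c 11, <D> = -A^-3 + A^5 + A^9 + A^13)
V(D2) = -x^(1/2) - x^(3/2) - x^(5/2) + x^(9/2)  [11 crossings, <D> = -A^-9 + A^-1 + A^3 + A^7, w = +3]
key observation: Markov moves rewrite D1 (11 crossings) into D2 (11)


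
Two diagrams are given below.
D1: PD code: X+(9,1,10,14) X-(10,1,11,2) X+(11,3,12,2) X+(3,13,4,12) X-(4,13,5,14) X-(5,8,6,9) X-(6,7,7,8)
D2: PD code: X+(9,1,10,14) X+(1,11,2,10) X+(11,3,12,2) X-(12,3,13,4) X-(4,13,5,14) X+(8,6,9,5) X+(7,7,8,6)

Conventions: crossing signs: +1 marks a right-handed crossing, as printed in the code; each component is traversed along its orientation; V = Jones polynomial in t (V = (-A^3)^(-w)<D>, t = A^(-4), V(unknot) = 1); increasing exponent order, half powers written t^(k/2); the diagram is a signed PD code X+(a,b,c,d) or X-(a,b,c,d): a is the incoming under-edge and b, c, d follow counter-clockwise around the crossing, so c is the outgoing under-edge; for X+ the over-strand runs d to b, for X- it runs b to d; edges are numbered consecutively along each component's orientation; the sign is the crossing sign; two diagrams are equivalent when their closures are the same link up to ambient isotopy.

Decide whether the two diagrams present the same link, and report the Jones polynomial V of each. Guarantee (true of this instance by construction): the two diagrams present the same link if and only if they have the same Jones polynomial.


equivalent: yes
V(D1) = 1  (w -1, c 7, <D> = -A^-3)
V(D2) = 1  [7 crossings, <D> = -A^9, w = +3]
key observation: from 7 to 7 crossings by R-moves: one link, two diagrams


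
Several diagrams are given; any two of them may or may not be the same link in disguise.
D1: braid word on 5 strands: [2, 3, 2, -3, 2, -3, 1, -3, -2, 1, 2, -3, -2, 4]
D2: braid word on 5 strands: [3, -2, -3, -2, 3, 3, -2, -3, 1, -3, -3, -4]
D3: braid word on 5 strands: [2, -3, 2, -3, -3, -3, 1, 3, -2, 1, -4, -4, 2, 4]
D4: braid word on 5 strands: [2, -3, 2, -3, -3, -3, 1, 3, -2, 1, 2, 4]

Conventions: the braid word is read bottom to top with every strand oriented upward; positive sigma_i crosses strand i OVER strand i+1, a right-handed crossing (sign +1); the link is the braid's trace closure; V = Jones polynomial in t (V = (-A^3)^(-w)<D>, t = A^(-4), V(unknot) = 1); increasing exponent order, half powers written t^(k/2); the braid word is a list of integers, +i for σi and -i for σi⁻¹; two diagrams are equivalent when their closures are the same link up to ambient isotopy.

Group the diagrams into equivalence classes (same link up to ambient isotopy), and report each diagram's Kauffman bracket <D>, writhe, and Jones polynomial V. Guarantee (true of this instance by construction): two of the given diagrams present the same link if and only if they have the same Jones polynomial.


equivalence classes: {D1, D3, D4} | {D2}
D1 (bracket -A^-14 + 2A^-10 - 3A^-6 + 5A^-2 - 5A^2 + 5A^6 - 4A^10 + 3A^14 - A^18; 14 crossings at w = +2): V = -t^-3 + 3t^-2 - 4t^-1 + 5 - 5t + 5t^2 - 3t^3 + 2t^4 - t^5
D2 (bracket A^-8 - A^-4 + 2 - A^4 + A^8 - A^12; 12 crossings at w = -4): V = -t^-6 + t^-5 - t^-4 + 2t^-3 - t^-2 + t^-1
V(D3) = -t^-3 + 3t^-2 - 4t^-1 + 5 - 5t + 5t^2 - 3t^3 + 2t^4 - t^5  (w 0, c 14, <D> = -A^-20 + 2A^-16 - 3A^-12 + 5A^-8 - 5A^-4 + 5 - 4A^4 + 3A^8 - A^12)
V(D4) = -t^-3 + 3t^-2 - 4t^-1 + 5 - 5t + 5t^2 - 3t^3 + 2t^4 - t^5  (w +2, c 12, <D> = -A^-14 + 2A^-10 - 3A^-6 + 5A^-2 - 5A^2 + 5A^6 - 4A^10 + 3A^14 - A^18)
key observation: comparing 4 Jones polynomials yields 2 groups


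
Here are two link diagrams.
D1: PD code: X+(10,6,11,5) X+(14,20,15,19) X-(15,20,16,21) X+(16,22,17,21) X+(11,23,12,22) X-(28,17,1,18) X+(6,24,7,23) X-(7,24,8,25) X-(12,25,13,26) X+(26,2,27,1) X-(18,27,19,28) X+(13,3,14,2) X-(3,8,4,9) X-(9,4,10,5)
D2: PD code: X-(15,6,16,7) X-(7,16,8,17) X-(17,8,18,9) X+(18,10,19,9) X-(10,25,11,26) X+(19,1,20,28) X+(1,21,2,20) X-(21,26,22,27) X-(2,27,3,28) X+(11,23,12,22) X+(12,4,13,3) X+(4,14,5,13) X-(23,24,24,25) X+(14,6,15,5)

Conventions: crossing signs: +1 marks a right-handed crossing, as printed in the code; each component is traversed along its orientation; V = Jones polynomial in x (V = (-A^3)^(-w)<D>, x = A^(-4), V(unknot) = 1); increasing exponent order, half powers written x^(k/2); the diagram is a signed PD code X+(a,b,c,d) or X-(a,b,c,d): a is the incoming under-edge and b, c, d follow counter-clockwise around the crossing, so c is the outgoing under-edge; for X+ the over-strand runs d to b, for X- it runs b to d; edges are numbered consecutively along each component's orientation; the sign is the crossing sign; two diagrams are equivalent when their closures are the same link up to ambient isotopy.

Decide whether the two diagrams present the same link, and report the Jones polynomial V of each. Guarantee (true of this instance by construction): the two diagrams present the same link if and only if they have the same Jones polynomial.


equivalent: no
V(D1) = x^-2 - x^-1 + 1 - x + x^2  (w 0, c 14, <D> = A^-8 - A^-4 + 1 - A^4 + A^8)
D2 (bracket 1; 14 crossings at w = 0): V = 1
why: V(x) takes 2 values over 2 diagrams, fixing the grouping


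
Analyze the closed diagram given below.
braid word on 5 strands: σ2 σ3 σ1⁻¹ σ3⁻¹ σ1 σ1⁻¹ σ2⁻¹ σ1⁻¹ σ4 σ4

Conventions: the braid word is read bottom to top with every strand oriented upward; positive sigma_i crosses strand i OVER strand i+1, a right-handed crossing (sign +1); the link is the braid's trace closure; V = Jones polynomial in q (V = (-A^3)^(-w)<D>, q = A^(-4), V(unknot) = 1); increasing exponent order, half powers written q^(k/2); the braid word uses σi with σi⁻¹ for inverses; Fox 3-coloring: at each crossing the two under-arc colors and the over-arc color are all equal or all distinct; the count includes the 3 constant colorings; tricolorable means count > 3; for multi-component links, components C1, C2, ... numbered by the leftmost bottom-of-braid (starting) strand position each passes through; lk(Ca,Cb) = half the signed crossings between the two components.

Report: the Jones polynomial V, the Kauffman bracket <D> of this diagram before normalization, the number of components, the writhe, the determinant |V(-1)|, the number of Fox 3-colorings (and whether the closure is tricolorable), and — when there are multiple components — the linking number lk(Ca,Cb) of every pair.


Jones polynomial: V(q) = 1 + q + q^2 + q^3
<D> = A^-12 + A^-8 + A^-4 + 1; writhe 0
components 3, writhe 0 (10 crossings)
linking number lk(C1,C2) = 0
lk(C1,C3): 0
lk(C2,C3) = +1
3-colorings: 9 of 3^10, det 0 — tricolorable
note: w = 0 shifts under R1 moves; the (-A^3)^(0) factor cancels that in V


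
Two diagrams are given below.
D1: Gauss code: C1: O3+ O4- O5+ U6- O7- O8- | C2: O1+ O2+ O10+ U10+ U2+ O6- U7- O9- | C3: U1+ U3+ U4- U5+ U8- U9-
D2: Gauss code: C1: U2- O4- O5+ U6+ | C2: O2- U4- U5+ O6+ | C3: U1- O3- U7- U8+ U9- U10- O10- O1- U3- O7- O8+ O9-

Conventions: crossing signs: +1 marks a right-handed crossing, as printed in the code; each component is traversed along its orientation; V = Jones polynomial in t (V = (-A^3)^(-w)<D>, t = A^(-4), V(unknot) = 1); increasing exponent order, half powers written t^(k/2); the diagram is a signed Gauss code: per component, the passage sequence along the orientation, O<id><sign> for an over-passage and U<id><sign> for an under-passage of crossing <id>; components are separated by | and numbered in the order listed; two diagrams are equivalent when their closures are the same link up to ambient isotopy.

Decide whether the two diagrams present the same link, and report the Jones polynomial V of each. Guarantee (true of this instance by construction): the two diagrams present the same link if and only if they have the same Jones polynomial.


equivalent: no
D1 (bracket 1 + A^4 + A^8 + A^12; 10 crossings at w = 0): V = t^-3 + t^-2 + t^-1 + 1
V(D2) = -t^-5 - t^-4 + t^-3 + 2t^-2 + 2t^-1 + 1  [10 crossings, <D> = A^-12 + 2A^-8 + 2A^-4 + 1 - A^4 - A^8, w = -4]
observation: 2 classes among 2 diagrams; unequal V(t) rules out equality


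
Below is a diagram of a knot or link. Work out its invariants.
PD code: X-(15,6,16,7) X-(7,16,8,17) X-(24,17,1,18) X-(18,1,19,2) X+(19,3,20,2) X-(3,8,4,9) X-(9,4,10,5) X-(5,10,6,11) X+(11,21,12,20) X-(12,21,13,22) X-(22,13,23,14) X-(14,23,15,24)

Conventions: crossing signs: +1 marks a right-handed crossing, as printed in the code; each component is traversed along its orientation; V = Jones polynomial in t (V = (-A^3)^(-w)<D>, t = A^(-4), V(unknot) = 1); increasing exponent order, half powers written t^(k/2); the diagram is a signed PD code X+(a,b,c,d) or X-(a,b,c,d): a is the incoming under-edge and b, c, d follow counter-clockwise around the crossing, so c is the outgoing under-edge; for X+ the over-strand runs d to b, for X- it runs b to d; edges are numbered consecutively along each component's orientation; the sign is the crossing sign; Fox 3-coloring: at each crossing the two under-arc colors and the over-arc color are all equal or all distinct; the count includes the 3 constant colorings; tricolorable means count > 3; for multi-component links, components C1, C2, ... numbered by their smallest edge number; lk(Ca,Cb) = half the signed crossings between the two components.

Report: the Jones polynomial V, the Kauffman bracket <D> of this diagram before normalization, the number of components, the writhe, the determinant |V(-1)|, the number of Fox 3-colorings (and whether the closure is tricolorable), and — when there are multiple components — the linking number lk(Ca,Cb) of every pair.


V = -t^-8 + t^-5 + t^-3
<D> = A^-12 + A^-4 - A^8 (w = -8)
1 component over 12 crossings, w = -8
9 Fox colorings among 3^12, |V(-1)| = 3: tricolorable
why: V spans 5 powers of t: at least 5 crossings in any diagram


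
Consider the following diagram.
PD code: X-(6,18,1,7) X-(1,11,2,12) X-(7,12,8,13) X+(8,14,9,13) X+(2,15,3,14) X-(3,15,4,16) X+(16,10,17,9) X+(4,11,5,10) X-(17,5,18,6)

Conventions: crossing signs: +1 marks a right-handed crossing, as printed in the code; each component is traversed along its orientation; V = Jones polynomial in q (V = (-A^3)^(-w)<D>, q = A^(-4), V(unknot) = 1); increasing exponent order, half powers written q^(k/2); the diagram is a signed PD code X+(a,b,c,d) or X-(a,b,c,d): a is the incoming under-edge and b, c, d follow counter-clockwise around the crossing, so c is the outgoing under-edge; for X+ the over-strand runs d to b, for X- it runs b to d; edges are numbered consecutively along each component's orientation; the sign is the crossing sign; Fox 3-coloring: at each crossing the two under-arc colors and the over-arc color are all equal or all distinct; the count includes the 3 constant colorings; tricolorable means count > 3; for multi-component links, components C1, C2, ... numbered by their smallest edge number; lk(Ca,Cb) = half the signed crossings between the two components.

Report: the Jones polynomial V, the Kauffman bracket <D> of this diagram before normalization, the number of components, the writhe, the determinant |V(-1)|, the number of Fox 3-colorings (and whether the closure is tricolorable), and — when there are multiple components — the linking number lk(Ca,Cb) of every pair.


Jones polynomial: V(q) = -q^(-5/2) - q^(-1/2)
<D> = A^-1 + A^7; writhe -1
components 2, writhe -1 (9 crossings)
linking number lk(C1,C2) = -1
3-colorings: 3 of 3^9, det 2 — not tricolorable
note: |V(-1)| = 2: so not tricolorable, since 3 does not divide 2


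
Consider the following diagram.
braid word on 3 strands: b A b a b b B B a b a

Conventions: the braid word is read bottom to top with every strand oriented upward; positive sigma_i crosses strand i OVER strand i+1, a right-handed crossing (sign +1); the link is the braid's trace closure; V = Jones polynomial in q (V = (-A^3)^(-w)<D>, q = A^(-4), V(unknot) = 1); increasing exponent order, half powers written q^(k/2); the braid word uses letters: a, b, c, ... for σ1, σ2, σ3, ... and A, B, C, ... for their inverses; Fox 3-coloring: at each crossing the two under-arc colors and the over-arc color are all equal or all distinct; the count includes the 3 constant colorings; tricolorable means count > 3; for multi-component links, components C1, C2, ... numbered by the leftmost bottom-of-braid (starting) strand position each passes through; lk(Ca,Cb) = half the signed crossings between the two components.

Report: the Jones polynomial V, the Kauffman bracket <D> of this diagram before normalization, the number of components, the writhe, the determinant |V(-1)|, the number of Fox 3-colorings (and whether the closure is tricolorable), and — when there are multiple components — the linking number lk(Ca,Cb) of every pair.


Jones polynomial: V(q) = -q^(3/2) - 2q^(7/2) + q^(9/2) - q^(11/2) + q^(13/2)
<D> = -A^-11 + A^-7 - A^-3 + 2A + A^9; writhe +5
components 2, writhe +5 (11 crossings)
linking number lk(C1,C2) = +1
3-colorings: 9 of 3^11, det 6 — tricolorable
note: span 5 respects span(V) <= c + mu - 1 = 12 for this 2-component diagram


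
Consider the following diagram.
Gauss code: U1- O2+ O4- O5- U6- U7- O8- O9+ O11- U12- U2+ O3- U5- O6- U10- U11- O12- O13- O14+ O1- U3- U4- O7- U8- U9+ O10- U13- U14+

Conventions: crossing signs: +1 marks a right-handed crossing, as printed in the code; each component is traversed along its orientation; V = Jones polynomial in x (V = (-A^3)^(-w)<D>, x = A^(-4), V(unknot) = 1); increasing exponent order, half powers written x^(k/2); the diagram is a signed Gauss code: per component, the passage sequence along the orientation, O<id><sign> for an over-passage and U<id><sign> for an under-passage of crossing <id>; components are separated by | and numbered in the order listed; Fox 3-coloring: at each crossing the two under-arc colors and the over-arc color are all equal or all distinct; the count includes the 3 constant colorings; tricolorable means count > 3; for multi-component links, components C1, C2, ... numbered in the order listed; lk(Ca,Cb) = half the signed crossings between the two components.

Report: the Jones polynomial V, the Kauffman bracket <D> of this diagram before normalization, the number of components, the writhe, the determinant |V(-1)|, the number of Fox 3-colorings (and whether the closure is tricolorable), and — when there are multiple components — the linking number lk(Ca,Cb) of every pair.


V = -x^-8 + x^-5 + x^-3
<D> = A^-12 + A^-4 - A^8 (w = -8)
1 component over 14 crossings, w = -8
9 Fox colorings among 3^14, |V(-1)| = 3: tricolorable
why: w = -8 (over 14 crossings) is diagram-only; (-A^3)^(8) removes it from V


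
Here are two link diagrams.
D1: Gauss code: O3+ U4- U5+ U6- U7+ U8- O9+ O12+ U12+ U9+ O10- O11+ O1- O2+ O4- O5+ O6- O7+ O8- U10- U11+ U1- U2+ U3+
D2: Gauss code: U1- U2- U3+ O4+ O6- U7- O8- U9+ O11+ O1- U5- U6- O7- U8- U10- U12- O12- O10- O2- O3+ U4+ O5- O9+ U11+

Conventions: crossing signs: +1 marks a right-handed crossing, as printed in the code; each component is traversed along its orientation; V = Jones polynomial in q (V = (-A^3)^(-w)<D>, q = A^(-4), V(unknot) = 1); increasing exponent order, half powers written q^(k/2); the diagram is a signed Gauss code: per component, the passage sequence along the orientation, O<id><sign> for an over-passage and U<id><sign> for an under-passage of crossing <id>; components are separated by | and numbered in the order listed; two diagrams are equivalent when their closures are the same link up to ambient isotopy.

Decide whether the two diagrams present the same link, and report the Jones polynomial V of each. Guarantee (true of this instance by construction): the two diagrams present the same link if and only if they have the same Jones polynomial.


equivalent: no
V(D1) = 1  (w +2, c 12, <D> = A^6)
V(D2) = -q^-4 + q^-3 + q^-1  (w -4, c 12, <D> = A^-8 + 1 - A^4)
why: 2 values of V(q) split the 2 diagrams


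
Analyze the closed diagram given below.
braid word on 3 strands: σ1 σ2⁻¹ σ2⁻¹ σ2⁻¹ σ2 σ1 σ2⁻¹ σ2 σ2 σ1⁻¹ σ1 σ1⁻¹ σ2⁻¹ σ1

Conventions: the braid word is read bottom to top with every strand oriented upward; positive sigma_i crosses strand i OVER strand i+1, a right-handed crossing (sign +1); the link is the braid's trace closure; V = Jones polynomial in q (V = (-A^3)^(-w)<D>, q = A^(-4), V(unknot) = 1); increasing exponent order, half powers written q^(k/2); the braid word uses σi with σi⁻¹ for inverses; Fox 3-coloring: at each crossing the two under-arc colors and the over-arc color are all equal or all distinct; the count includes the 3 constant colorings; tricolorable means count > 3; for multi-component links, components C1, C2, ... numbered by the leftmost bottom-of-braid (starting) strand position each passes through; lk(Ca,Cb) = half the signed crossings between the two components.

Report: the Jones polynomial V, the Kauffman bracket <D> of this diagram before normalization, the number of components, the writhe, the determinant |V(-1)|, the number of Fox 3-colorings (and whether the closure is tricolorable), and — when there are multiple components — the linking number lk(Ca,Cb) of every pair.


Jones polynomial: V(q) = -q^-3 + q^-2 - q^-1 + 3 - q + q^2 - q^3
<D> = -A^-12 + A^-8 - A^-4 + 3 - A^4 + A^8 - A^12; writhe 0
components 1, writhe 0 (14 crossings)
3-colorings: 27 of 3^14, det 9 — tricolorable
note: V is palindromic (span 6, det 9): q -> 1/q fixes it; necessary, not sufficient, for amphichirality


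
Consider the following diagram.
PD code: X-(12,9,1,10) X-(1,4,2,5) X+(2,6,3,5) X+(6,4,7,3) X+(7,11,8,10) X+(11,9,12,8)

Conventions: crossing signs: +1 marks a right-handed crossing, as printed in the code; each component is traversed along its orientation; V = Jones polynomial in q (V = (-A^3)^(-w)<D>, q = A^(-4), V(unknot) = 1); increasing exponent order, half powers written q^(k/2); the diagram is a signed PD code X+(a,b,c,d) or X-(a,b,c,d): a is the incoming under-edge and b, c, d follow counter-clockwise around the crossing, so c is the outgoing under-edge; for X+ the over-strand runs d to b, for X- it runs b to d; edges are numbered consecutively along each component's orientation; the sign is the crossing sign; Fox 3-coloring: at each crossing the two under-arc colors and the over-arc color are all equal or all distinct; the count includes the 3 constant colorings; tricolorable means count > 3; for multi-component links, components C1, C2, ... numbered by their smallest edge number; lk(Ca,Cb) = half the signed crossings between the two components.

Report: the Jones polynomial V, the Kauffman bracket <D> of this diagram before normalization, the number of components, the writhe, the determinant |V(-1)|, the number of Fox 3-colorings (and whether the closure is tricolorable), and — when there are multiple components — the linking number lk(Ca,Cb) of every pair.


V(q) = 1
bracket: A^6, w = +2
1 component, writhe +2, over 6 crossings
det 1, colorings 3 of 3^6 — not tricolorable
observation: w = +2 shifts under R1 moves; the (-A^3)^(-2) factor cancels that in V


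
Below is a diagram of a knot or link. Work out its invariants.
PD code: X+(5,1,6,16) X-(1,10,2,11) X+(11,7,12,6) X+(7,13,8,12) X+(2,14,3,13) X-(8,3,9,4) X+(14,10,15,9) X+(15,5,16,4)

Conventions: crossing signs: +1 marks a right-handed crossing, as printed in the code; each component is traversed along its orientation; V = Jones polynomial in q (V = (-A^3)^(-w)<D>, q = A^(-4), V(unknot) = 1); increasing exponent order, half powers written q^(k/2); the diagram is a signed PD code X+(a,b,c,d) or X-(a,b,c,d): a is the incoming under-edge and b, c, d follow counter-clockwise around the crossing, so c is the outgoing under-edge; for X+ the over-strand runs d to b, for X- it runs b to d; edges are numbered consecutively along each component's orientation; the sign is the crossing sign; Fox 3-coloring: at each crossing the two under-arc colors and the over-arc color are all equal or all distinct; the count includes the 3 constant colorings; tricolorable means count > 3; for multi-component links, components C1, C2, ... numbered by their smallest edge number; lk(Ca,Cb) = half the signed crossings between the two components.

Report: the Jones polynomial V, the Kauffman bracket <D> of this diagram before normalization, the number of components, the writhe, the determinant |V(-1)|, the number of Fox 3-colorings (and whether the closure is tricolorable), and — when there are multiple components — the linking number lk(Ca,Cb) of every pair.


Jones polynomial: V(q) = 2q - 2q^2 + 3q^3 - 3q^4 + 2q^5 - 2q^6 + q^7
<D> = A^-16 - 2A^-12 + 2A^-8 - 3A^-4 + 3 - 2A^4 + 2A^8; writhe +4
components 1, writhe +4 (8 crossings)
3-colorings: 9 of 3^8, det 15 — tricolorable
note: the span of V is 6, forcing >= 6 crossings in any diagram


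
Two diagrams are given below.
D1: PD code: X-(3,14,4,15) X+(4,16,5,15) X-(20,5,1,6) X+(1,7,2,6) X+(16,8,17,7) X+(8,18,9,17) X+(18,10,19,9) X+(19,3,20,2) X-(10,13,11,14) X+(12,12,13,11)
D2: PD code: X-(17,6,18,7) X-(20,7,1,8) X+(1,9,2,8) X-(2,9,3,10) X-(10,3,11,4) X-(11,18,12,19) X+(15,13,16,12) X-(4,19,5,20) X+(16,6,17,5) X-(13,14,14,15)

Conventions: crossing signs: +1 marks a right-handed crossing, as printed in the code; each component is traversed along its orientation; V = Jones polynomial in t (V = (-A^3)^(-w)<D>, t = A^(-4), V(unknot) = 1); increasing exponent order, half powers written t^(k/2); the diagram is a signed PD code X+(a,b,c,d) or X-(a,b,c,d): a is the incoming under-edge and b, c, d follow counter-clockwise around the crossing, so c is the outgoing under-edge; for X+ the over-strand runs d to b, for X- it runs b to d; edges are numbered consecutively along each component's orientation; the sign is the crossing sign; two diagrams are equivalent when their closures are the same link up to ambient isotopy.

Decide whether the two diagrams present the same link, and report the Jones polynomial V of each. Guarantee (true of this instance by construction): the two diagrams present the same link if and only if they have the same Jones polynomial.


equivalent: no
D1 (bracket -A^-4 + 1 + A^8; 10 crossings at w = +4): V = t + t^3 - t^4
V(D2) = -t^-4 + t^-3 + t^-1  (w -4, c 10, <D> = A^-8 + 1 - A^4)
key observation: 2 classes among 2 diagrams; unequal V(t) rules out equality


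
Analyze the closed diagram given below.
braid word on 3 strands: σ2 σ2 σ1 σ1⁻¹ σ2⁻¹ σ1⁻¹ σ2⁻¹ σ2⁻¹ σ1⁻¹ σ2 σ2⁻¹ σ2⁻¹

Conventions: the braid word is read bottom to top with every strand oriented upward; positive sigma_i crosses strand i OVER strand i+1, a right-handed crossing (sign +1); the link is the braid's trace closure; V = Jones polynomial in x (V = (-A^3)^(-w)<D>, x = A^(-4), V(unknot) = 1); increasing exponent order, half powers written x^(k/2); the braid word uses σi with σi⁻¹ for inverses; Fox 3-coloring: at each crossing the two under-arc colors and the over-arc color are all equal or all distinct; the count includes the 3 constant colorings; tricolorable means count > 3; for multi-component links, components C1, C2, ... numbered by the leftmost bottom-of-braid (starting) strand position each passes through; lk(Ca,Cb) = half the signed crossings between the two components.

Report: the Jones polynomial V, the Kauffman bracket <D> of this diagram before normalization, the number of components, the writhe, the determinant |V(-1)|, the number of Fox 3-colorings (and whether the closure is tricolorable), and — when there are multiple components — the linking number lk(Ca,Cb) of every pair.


V = x^-5 + 2x^-3 + x^-1
<D> = A^-8 + 2 + A^8 (w = -4)
3 components over 12 crossings, w = -4
lk(C1,C2): -1
lk(C1,C3) = -1
linking number lk(C2,C3) = 0
3 Fox colorings among 3^12, |V(-1)| = 4: not tricolorable
why: span 4 respects span(V) <= c + mu - 1 = 14 for this 3-component diagram


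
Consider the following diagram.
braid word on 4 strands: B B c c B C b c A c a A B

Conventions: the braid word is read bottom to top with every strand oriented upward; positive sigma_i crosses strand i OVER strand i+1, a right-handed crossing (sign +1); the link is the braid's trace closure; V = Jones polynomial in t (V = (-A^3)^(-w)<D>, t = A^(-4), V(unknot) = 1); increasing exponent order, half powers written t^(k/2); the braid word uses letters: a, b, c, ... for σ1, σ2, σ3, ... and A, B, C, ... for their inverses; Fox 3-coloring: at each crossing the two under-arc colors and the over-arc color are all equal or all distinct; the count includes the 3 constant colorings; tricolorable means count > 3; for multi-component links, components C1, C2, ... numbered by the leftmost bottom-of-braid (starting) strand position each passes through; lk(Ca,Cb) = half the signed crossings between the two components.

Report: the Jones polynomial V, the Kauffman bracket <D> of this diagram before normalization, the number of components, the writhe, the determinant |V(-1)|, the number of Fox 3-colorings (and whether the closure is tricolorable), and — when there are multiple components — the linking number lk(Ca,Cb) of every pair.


V(t) = t^-4 - 2t^-3 + 3t^-2 - 4t^-1 + 5 - 4t + 3t^2 - 2t^3 + t^4
bracket: -A^-19 + 2A^-15 - 3A^-11 + 4A^-7 - 5A^-3 + 4A - 3A^5 + 2A^9 - A^13, w = -1
1 component, writhe -1, over 13 crossings
det 25, colorings 3 of 3^13 — not tricolorable
observation: det 25 = |V(-1)|; not divisible by 3, so not tricolorable


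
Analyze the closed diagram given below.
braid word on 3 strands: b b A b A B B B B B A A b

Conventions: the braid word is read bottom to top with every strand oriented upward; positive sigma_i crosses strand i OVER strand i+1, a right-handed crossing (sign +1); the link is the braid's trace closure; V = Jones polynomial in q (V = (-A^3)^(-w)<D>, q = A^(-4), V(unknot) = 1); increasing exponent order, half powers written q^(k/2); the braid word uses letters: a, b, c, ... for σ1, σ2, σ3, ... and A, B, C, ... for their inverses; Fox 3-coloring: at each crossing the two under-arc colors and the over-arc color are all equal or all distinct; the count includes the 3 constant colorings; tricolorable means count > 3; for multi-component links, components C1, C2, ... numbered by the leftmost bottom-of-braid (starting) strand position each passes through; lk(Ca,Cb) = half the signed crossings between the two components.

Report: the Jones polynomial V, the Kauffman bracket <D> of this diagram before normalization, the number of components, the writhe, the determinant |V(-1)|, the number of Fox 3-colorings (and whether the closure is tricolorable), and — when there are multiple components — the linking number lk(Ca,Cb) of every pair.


V = q^(-21/2) - 3q^(-19/2) + 6q^(-17/2) - 10q^(-15/2) + 13q^(-13/2) - 16q^(-11/2) + 16q^(-9/2) - 14q^(-7/2) + 10q^(-5/2) - 7q^(-3/2) + 3q^(-1/2) - q^(1/2)
<D> = A^-17 - 3A^-13 + 7A^-9 - 10A^-5 + 14A^-1 - 16A^3 + 16A^7 - 13A^11 + 10A^15 - 6A^19 + 3A^23 - A^27 (w = -5)
2 components over 13 crossings, w = -5
lk(C1,C2): -2
3 Fox colorings among 3^13, |V(-1)| = 100: not tricolorable
why: the span of V is 11, within the link bound 13 + 2 - 1
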